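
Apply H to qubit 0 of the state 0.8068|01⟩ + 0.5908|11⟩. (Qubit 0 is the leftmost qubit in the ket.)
0.9883|01⟩ + 0.1527|11⟩

H on qubit 0 mixes each pair of kets that differ only in qubit 0: amplitudes (a, b) of (|…0…⟩, |…1…⟩) become ((a + b)/√2, (a − b)/√2). Kets absent from the input have amplitude 0.
(|01⟩, |11⟩): (a, b) = (0.8068, 0.5908) → (0.9883, 0.1527)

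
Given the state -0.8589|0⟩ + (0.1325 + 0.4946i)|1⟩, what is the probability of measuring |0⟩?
0.7377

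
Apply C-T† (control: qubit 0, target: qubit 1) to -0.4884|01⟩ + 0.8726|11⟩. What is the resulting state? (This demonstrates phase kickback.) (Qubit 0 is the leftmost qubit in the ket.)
-0.4884|01⟩ + (0.617 - 0.617i)|11⟩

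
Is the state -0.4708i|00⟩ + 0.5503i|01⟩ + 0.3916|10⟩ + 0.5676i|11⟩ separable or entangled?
Entangled

Writing the state as a|00⟩ + b|01⟩ + c|10⟩ + d|11⟩, it is a product state iff ad − bc = 0.
Here (a, b, c, d) = (-0.4708i, 0.5503i, 0.3916, 0.5676i): ad − bc = (-0.4708i)(0.5676i) − (0.5503i)(0.3916) = (0.2672 - 0.2155i) ≠ 0, so the state is entangled.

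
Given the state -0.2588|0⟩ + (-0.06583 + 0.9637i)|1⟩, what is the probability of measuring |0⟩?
0.06698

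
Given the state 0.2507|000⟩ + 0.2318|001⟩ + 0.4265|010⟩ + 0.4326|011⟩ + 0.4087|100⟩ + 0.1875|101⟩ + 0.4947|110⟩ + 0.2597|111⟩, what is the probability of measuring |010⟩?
0.1819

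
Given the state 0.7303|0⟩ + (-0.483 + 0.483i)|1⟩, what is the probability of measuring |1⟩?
0.4666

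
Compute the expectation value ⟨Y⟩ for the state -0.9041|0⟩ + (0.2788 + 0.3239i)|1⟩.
-0.5857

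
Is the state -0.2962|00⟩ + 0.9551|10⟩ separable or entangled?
Separable

Writing the state as a|00⟩ + b|01⟩ + c|10⟩ + d|11⟩, it is a product state iff ad − bc = 0.
Here (a, b, c, d) = (-0.2962, 0, 0.9551, 0): ad − bc = (-0.2962)(0) − (0)(0.9551) = 0, so the state is separable.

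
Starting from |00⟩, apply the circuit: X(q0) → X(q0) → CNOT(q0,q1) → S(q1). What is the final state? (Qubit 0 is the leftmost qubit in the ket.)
|00⟩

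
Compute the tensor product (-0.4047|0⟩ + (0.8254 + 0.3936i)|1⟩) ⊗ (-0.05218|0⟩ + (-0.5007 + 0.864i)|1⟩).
0.02112|00⟩ + (0.2026 - 0.3497i)|01⟩ + (-0.04307 - 0.02054i)|10⟩ + (-0.7533 + 0.5161i)|11⟩

amp(|b₁b₂…⟩) = product of the factor amplitudes for bits b₁, b₂, …; only kets whose every factor amplitude is nonzero survive.
|00⟩: (-0.4047)(-0.05218) = 0.02112
|01⟩: (-0.4047)(-0.5007 + 0.864i) = (0.2026 - 0.3497i)
|10⟩: (0.8254 + 0.3936i)(-0.05218) = (-0.04307 - 0.02054i)
|11⟩: (0.8254 + 0.3936i)(-0.5007 + 0.864i) = (-0.7533 + 0.5161i)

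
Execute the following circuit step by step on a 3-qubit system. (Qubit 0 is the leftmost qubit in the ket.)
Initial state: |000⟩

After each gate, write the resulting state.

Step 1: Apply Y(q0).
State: i|100⟩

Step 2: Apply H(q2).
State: (1/√2)i|100⟩ + (1/√2)i|101⟩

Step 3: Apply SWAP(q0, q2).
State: (1/√2)i|001⟩ + (1/√2)i|101⟩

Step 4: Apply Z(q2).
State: -(1/√2)i|001⟩ - (1/√2)i|101⟩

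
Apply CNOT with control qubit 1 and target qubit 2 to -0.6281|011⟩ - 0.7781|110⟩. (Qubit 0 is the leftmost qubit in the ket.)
-0.6281|010⟩ - 0.7781|111⟩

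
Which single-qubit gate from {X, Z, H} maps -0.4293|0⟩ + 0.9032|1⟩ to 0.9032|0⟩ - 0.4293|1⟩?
X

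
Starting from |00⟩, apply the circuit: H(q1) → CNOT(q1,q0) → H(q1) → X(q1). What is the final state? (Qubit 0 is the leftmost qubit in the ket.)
1/2|00⟩ + 1/2|01⟩ - 1/2|10⟩ + 1/2|11⟩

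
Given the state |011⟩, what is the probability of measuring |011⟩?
1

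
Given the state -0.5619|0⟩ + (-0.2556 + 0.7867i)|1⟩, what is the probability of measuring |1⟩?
0.6842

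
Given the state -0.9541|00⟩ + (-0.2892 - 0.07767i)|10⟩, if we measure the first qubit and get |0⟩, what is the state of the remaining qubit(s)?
-|0⟩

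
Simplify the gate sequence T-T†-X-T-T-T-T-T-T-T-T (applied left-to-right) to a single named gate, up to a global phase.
X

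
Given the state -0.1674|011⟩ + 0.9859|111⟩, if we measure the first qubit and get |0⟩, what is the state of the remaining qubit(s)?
-|11⟩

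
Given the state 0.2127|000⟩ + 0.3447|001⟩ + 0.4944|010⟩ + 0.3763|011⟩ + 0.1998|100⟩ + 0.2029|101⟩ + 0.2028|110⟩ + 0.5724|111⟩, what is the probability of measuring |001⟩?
0.1188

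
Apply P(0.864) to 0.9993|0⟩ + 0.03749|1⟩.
0.9993|0⟩ + (0.02435 + 0.02851i)|1⟩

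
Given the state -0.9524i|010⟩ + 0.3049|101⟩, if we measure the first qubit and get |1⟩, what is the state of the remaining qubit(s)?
|01⟩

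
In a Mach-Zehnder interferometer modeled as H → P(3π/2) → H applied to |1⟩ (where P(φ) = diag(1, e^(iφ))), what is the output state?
(1/2 + (1/2)i)|0⟩ + (1/2 - (1/2)i)|1⟩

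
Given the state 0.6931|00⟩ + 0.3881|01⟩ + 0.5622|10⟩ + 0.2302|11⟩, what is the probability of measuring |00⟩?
0.4804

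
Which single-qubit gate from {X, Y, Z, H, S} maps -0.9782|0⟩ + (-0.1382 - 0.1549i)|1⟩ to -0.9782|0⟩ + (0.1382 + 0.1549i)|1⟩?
Z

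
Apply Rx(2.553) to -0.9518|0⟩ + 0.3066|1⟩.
(-0.2761 - 0.2934i)|0⟩ + (0.08893 + 0.9109i)|1⟩

Rx(2.553) = [[cos(θ/2), −i·sin(θ/2)], [−i·sin(θ/2), cos(θ/2)]]; θ = 2.553, cos(θ/2) ≈ 0.290067, sin(θ/2) ≈ 0.957006.
With a = amp(|0⟩) = -0.9518 and b = amp(|1⟩) = 0.3066:
new amp(|0⟩) = (0.290067)·a + (-0.957006i)·b = (-0.2761 - 0.2934i)
new amp(|1⟩) = (-0.957006i)·a + (0.290067)·b = (0.08893 + 0.9109i)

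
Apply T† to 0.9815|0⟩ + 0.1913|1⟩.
0.9815|0⟩ + (0.1353 - 0.1353i)|1⟩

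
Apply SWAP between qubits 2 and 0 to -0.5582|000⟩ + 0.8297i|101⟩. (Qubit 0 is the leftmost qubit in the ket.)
-0.5582|000⟩ + 0.8297i|101⟩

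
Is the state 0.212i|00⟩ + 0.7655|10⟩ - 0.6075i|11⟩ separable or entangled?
Entangled

Writing the state as a|00⟩ + b|01⟩ + c|10⟩ + d|11⟩, it is a product state iff ad − bc = 0.
Here (a, b, c, d) = (0.212i, 0, 0.7655, -0.6075i): ad − bc = (0.212i)(-0.6075i) − (0)(0.7655) = 0.1288 ≠ 0, so the state is entangled.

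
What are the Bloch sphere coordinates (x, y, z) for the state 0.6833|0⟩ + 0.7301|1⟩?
(0.9978, 0, -0.06615)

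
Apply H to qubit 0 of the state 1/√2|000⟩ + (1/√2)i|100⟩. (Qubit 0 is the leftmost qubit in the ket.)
(1/2 + (1/2)i)|000⟩ + (1/2 - (1/2)i)|100⟩

H on qubit 0 mixes each pair of kets that differ only in qubit 0: amplitudes (a, b) of (|…0…⟩, |…1…⟩) become ((a + b)/√2, (a − b)/√2). Kets absent from the input have amplitude 0.
(|000⟩, |100⟩): (a, b) = (1/√2, (1/√2)i) → ((1/2 + (1/2)i), (1/2 - (1/2)i))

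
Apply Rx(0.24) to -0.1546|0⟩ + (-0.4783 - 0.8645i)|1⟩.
(-0.257 + 0.05726i)|0⟩ + (-0.4749 - 0.8398i)|1⟩

Rx(0.24) = [[cos(θ/2), −i·sin(θ/2)], [−i·sin(θ/2), cos(θ/2)]]; θ = 0.24, cos(θ/2) ≈ 0.992809, sin(θ/2) ≈ 0.119712.
With a = amp(|0⟩) = -0.1546 and b = amp(|1⟩) = (-0.4783 - 0.8645i):
new amp(|0⟩) = (0.992809)·a + (-0.119712i)·b = (-0.257 + 0.05726i)
new amp(|1⟩) = (-0.119712i)·a + (0.992809)·b = (-0.4749 - 0.8398i)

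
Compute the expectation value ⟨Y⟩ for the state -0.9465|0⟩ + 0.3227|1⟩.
0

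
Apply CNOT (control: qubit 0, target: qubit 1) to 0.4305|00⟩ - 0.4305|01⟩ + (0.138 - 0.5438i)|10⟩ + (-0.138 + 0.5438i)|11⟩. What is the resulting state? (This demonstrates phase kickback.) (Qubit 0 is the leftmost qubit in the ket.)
0.4305|00⟩ - 0.4305|01⟩ + (-0.138 + 0.5438i)|10⟩ + (0.138 - 0.5438i)|11⟩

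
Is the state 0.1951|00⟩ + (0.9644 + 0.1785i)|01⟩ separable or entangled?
Separable

Writing the state as a|00⟩ + b|01⟩ + c|10⟩ + d|11⟩, it is a product state iff ad − bc = 0.
Here (a, b, c, d) = (0.1951, (0.9644 + 0.1785i), 0, 0): ad − bc = (0.1951)(0) − (0.9644 + 0.1785i)(0) = 0, so the state is separable.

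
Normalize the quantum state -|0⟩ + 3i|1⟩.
-0.3162|0⟩ + 0.9487i|1⟩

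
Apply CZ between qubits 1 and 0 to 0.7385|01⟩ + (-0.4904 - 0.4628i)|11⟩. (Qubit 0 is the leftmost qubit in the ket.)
0.7385|01⟩ + (0.4904 + 0.4628i)|11⟩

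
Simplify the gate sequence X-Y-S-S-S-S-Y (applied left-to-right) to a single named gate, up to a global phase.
X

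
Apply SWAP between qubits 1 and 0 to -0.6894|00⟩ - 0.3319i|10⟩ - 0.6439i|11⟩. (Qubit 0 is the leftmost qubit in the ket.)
-0.6894|00⟩ - 0.3319i|01⟩ - 0.6439i|11⟩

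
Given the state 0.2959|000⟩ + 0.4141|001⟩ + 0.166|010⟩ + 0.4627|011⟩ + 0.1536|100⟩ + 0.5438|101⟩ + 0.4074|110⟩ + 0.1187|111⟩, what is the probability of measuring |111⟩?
0.01409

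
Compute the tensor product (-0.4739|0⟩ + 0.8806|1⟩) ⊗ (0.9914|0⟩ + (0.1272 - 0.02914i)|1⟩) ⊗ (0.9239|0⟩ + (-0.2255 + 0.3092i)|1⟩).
-0.4341|000⟩ + (0.1059 - 0.1453i)|001⟩ + (-0.05569 + 0.01276i)|010⟩ + (0.009323 - 0.02175i)|011⟩ + 0.8066|100⟩ + (-0.1969 + 0.2699i)|101⟩ + (0.1035 - 0.02371i)|110⟩ + (-0.01732 + 0.04042i)|111⟩

amp(|b₁b₂…⟩) = product of the factor amplitudes for bits b₁, b₂, …; only kets whose every factor amplitude is nonzero survive.
|000⟩: (-0.4739)(0.9914)(0.9239) = -0.4341
|001⟩: (-0.4739)(0.9914)(-0.2255 + 0.3092i) = (0.1059 - 0.1453i)
|010⟩: (-0.4739)(0.1272 - 0.02914i)(0.9239) = (-0.05569 + 0.01276i)
|011⟩: (-0.4739)(0.1272 - 0.02914i)(-0.2255 + 0.3092i) = (0.009323 - 0.02175i)
|100⟩: (0.8806)(0.9914)(0.9239) = 0.8066
|101⟩: (0.8806)(0.9914)(-0.2255 + 0.3092i) = (-0.1969 + 0.2699i)
|110⟩: (0.8806)(0.1272 - 0.02914i)(0.9239) = (0.1035 - 0.02371i)
|111⟩: (0.8806)(0.1272 - 0.02914i)(-0.2255 + 0.3092i) = (-0.01732 + 0.04042i)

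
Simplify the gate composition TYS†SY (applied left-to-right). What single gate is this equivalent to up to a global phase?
T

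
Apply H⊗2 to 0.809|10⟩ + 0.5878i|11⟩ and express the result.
(0.4045 + 0.2939i)|00⟩ + (0.4045 - 0.2939i)|01⟩ + (-0.4045 - 0.2939i)|10⟩ + (-0.4045 + 0.2939i)|11⟩

H⊗2 gives amp(|y⟩) = (1/2) Σ_x (−1)^(x·y) amp(|x⟩), where x·y is the number of positions in which both x and y have a 1.
|00⟩: (0.809 + 0.5878i)/2 = (0.4045 + 0.2939i)
|01⟩: (0.809 - 0.5878i)/2 = (0.4045 - 0.2939i)
|10⟩: (-0.809 - 0.5878i)/2 = (-0.4045 - 0.2939i)
|11⟩: (-0.809 + 0.5878i)/2 = (-0.4045 + 0.2939i)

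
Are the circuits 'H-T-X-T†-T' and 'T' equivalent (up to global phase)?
No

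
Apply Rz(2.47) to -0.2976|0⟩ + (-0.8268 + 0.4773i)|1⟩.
(-0.09807 + 0.281i)|0⟩ + (-0.7231 - 0.6233i)|1⟩

Rz(2.47) = [[e^(−iθ/2), 0], [0, e^(iθ/2)]] with e^(±iθ/2) = cos(θ/2) ± i·sin(θ/2); θ = 2.47, cos(θ/2) ≈ 0.329521, sin(θ/2) ≈ 0.944148.
With a = amp(|0⟩) = -0.2976 and b = amp(|1⟩) = (-0.8268 + 0.4773i):
new amp(|0⟩) = (0.329521 - 0.944148i)·a = (-0.09807 + 0.281i)
new amp(|1⟩) = (0.329521 + 0.944148i)·b = (-0.7231 - 0.6233i)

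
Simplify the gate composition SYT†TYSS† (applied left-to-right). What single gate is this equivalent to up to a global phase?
S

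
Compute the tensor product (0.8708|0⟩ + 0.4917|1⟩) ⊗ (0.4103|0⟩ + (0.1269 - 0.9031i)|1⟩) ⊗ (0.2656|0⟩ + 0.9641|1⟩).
0.0949|000⟩ + 0.3445|001⟩ + (0.02935 - 0.2089i)|010⟩ + (0.1065 - 0.7582i)|011⟩ + 0.05358|100⟩ + 0.1945|101⟩ + (0.01657 - 0.1179i)|110⟩ + (0.06016 - 0.4281i)|111⟩

amp(|b₁b₂…⟩) = product of the factor amplitudes for bits b₁, b₂, …; only kets whose every factor amplitude is nonzero survive.
|000⟩: (0.8708)(0.4103)(0.2656) = 0.0949
|001⟩: (0.8708)(0.4103)(0.9641) = 0.3445
|010⟩: (0.8708)(0.1269 - 0.9031i)(0.2656) = (0.02935 - 0.2089i)
|011⟩: (0.8708)(0.1269 - 0.9031i)(0.9641) = (0.1065 - 0.7582i)
|100⟩: (0.4917)(0.4103)(0.2656) = 0.05358
|101⟩: (0.4917)(0.4103)(0.9641) = 0.1945
|110⟩: (0.4917)(0.1269 - 0.9031i)(0.2656) = (0.01657 - 0.1179i)
|111⟩: (0.4917)(0.1269 - 0.9031i)(0.9641) = (0.06016 - 0.4281i)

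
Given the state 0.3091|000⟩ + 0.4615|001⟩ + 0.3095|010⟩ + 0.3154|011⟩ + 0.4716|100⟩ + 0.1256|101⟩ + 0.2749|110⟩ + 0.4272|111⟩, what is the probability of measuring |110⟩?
0.07557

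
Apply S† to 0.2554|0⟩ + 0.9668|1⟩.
0.2554|0⟩ - 0.9668i|1⟩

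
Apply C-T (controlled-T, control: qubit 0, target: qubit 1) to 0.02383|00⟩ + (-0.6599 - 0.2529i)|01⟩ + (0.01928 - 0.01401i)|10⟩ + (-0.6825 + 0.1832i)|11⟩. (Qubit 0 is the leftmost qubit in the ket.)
0.02383|00⟩ + (-0.6599 - 0.2529i)|01⟩ + (0.01928 - 0.01401i)|10⟩ + (-0.6121 - 0.3531i)|11⟩

C-T leaves the control-|0⟩ kets |00⟩, |01⟩ unchanged and applies T to qubit 1 on the control-|1⟩ pair (|10⟩, |11⟩).
T = [[1, 0], [0, (1/√2 + (1/√2)i)]].
With a = amp(|10⟩) = (0.01928 - 0.01401i) and b = amp(|11⟩) = (-0.6825 + 0.1832i):
new amp(|10⟩) = (1)·a = (0.01928 - 0.01401i)
new amp(|11⟩) = (1/√2 + (1/√2)i)·b = (-0.6121 - 0.3531i)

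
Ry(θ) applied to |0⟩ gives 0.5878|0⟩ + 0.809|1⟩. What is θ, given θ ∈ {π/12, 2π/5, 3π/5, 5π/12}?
3π/5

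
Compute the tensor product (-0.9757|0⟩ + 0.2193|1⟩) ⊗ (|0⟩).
-0.9757|00⟩ + 0.2193|10⟩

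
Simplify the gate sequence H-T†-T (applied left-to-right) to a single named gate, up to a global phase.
H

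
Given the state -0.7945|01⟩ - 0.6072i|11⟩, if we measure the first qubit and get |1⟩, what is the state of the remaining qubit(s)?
-i|1⟩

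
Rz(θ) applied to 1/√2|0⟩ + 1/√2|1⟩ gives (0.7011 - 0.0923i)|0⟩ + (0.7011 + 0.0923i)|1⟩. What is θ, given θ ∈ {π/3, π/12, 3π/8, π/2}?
π/12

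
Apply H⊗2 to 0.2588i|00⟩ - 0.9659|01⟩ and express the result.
(-0.483 + 0.1294i)|00⟩ + (0.483 + 0.1294i)|01⟩ + (-0.483 + 0.1294i)|10⟩ + (0.483 + 0.1294i)|11⟩

H⊗2 gives amp(|y⟩) = (1/2) Σ_x (−1)^(x·y) amp(|x⟩), where x·y is the number of positions in which both x and y have a 1.
|00⟩: (0.2588i - 0.9659)/2 = (-0.483 + 0.1294i)
|01⟩: (0.2588i + 0.9659)/2 = (0.483 + 0.1294i)
|10⟩: (0.2588i - 0.9659)/2 = (-0.483 + 0.1294i)
|11⟩: (0.2588i + 0.9659)/2 = (0.483 + 0.1294i)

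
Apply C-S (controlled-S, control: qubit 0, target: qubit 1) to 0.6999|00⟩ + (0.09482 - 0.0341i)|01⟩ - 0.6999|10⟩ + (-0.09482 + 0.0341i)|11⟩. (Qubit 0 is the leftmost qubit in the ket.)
0.6999|00⟩ + (0.09482 - 0.0341i)|01⟩ - 0.6999|10⟩ + (-0.0341 - 0.09482i)|11⟩

C-S leaves the control-|0⟩ kets |00⟩, |01⟩ unchanged and applies S to qubit 1 on the control-|1⟩ pair (|10⟩, |11⟩).
S = [[1, 0], [0, i]].
With a = amp(|10⟩) = -0.6999 and b = amp(|11⟩) = (-0.09482 + 0.0341i):
new amp(|10⟩) = (1)·a = -0.6999
new amp(|11⟩) = (i)·b = (-0.0341 - 0.09482i)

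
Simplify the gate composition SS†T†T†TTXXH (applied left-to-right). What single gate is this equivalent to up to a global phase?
H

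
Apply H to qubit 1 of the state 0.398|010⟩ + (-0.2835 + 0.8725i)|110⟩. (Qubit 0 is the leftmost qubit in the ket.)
0.2814|000⟩ - 0.2814|010⟩ + (-0.2005 + 0.617i)|100⟩ + (0.2005 - 0.617i)|110⟩

H on qubit 1 mixes each pair of kets that differ only in qubit 1: amplitudes (a, b) of (|…0…⟩, |…1…⟩) become ((a + b)/√2, (a − b)/√2). Kets absent from the input have amplitude 0.
(|000⟩, |010⟩): (a, b) = (0, 0.398) → (0.2814, -0.2814)
(|100⟩, |110⟩): (a, b) = (0, (-0.2835 + 0.8725i)) → ((-0.2005 + 0.617i), (0.2005 - 0.617i))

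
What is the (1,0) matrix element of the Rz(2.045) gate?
0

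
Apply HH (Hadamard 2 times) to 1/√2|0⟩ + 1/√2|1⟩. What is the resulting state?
1/√2|0⟩ + 1/√2|1⟩

H² = I, so an even number of Hadamards cancels: H^2 = I and the state is unchanged.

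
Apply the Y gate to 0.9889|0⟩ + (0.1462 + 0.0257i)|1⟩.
(0.0257 - 0.1462i)|0⟩ + 0.9889i|1⟩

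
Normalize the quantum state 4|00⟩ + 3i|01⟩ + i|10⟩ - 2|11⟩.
0.7303|00⟩ + 0.5477i|01⟩ + 0.1826i|10⟩ - 0.3651|11⟩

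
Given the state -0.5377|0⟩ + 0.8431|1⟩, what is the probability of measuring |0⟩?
0.2891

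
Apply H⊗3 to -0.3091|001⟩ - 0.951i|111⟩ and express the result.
(-0.1093 - 0.3362i)|000⟩ + (0.1093 + 0.3362i)|001⟩ + (-0.1093 + 0.3362i)|010⟩ + (0.1093 - 0.3362i)|011⟩ + (-0.1093 + 0.3362i)|100⟩ + (0.1093 - 0.3362i)|101⟩ + (-0.1093 - 0.3362i)|110⟩ + (0.1093 + 0.3362i)|111⟩

H⊗3 gives amp(|y⟩) = (1/2√2) Σ_x (−1)^(x·y) amp(|x⟩), where x·y is the number of positions in which both x and y have a 1.
|000⟩: (-0.3091 - 0.951i)/(2√2) = (-0.1093 - 0.3362i)
|001⟩: (0.3091 + 0.951i)/(2√2) = (0.1093 + 0.3362i)
|010⟩: (-0.3091 + 0.951i)/(2√2) = (-0.1093 + 0.3362i)
|011⟩: (0.3091 - 0.951i)/(2√2) = (0.1093 - 0.3362i)
|100⟩: (-0.3091 + 0.951i)/(2√2) = (-0.1093 + 0.3362i)
|101⟩: (0.3091 - 0.951i)/(2√2) = (0.1093 - 0.3362i)
|110⟩: (-0.3091 - 0.951i)/(2√2) = (-0.1093 - 0.3362i)
|111⟩: (0.3091 + 0.951i)/(2√2) = (0.1093 + 0.3362i)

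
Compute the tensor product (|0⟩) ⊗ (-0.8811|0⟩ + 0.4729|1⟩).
-0.8811|00⟩ + 0.4729|01⟩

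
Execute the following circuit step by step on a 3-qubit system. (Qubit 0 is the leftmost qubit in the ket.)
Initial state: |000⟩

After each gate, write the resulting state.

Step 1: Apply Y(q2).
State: i|001⟩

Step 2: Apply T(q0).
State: i|001⟩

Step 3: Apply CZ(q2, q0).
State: i|001⟩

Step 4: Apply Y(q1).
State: -|011⟩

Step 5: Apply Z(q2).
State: |011⟩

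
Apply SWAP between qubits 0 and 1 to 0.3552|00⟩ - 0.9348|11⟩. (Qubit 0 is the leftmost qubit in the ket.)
0.3552|00⟩ - 0.9348|11⟩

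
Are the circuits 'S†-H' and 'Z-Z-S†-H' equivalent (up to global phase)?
Yes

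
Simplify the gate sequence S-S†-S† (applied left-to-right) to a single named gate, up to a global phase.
S†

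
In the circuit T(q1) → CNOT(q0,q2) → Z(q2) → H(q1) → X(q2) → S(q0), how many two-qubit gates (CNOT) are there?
1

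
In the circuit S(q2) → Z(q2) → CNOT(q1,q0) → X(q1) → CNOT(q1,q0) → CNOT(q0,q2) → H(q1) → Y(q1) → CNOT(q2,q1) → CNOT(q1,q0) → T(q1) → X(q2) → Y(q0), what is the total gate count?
13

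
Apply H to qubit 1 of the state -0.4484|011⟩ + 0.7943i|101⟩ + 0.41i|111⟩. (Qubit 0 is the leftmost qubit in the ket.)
-0.3171|001⟩ + 0.3171|011⟩ + 0.8516i|101⟩ + 0.2717i|111⟩

H on qubit 1 mixes each pair of kets that differ only in qubit 1: amplitudes (a, b) of (|…0…⟩, |…1…⟩) become ((a + b)/√2, (a − b)/√2). Kets absent from the input have amplitude 0.
(|001⟩, |011⟩): (a, b) = (0, -0.4484) → (-0.3171, 0.3171)
(|101⟩, |111⟩): (a, b) = (0.7943i, 0.41i) → (0.8516i, 0.2717i)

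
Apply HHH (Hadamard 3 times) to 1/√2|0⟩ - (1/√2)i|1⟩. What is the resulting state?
(1/2 - (1/2)i)|0⟩ + (1/2 + (1/2)i)|1⟩

H² = I, so H^3 = H: a single Hadamard. With (a, b) = (1/√2, -(1/√2)i), H gives ((a + b)/√2, (a − b)/√2) = ((1/2 - (1/2)i), (1/2 + (1/2)i)).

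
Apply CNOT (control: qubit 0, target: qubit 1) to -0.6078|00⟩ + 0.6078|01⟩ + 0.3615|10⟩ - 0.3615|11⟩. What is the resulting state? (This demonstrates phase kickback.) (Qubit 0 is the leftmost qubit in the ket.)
-0.6078|00⟩ + 0.6078|01⟩ - 0.3615|10⟩ + 0.3615|11⟩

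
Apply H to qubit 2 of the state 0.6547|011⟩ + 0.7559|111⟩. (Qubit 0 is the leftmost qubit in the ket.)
0.4629|010⟩ - 0.4629|011⟩ + 0.5345|110⟩ - 0.5345|111⟩

H on qubit 2 mixes each pair of kets that differ only in qubit 2: amplitudes (a, b) of (|…0…⟩, |…1…⟩) become ((a + b)/√2, (a − b)/√2). Kets absent from the input have amplitude 0.
(|010⟩, |011⟩): (a, b) = (0, 0.6547) → (0.4629, -0.4629)
(|110⟩, |111⟩): (a, b) = (0, 0.7559) → (0.5345, -0.5345)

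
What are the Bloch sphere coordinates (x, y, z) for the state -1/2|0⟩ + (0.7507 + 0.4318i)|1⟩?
(-0.7507, -0.4318, -0.5)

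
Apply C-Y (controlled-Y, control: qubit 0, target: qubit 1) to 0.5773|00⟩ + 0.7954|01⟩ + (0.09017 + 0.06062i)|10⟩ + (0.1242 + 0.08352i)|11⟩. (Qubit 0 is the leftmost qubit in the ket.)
0.5773|00⟩ + 0.7954|01⟩ + (0.08352 - 0.1242i)|10⟩ + (-0.06062 + 0.09017i)|11⟩

C-Y leaves the control-|0⟩ kets |00⟩, |01⟩ unchanged and applies Y to qubit 1 on the control-|1⟩ pair (|10⟩, |11⟩).
Y = [[0, -i], [i, 0]].
With a = amp(|10⟩) = (0.09017 + 0.06062i) and b = amp(|11⟩) = (0.1242 + 0.08352i):
new amp(|10⟩) = (-i)·b = (0.08352 - 0.1242i)
new amp(|11⟩) = (i)·a = (-0.06062 + 0.09017i)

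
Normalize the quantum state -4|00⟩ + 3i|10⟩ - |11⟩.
-0.7845|00⟩ + 0.5883i|10⟩ - 0.1961|11⟩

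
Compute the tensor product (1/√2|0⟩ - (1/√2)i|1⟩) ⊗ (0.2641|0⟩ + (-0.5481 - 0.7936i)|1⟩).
0.1867|00⟩ + (-0.3876 - 0.5612i)|01⟩ - 0.1867i|10⟩ + (-0.5612 + 0.3876i)|11⟩

amp(|b₁b₂…⟩) = product of the factor amplitudes for bits b₁, b₂, …; only kets whose every factor amplitude is nonzero survive.
|00⟩: (1/√2)(0.2641) = 0.1867
|01⟩: (1/√2)(-0.5481 - 0.7936i) = (-0.3876 - 0.5612i)
|10⟩: (-(1/√2)i)(0.2641) = -0.1867i
|11⟩: (-(1/√2)i)(-0.5481 - 0.7936i) = (-0.5612 + 0.3876i)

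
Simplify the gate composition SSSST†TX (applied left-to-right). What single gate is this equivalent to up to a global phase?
X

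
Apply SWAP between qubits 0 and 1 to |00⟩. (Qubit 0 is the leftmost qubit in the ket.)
|00⟩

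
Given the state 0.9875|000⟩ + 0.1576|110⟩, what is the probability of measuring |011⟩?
0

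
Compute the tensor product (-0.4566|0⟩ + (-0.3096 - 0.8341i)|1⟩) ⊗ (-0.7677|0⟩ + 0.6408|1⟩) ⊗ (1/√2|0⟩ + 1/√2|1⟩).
0.2479|000⟩ + 0.2479|001⟩ - 0.2069|010⟩ - 0.2069|011⟩ + (0.1681 + 0.4528i)|100⟩ + (0.1681 + 0.4528i)|101⟩ + (-0.1403 - 0.3779i)|110⟩ + (-0.1403 - 0.3779i)|111⟩

amp(|b₁b₂…⟩) = product of the factor amplitudes for bits b₁, b₂, …; only kets whose every factor amplitude is nonzero survive.
|000⟩: (-0.4566)(-0.7677)(1/√2) = 0.2479
|001⟩: (-0.4566)(-0.7677)(1/√2) = 0.2479
|010⟩: (-0.4566)(0.6408)(1/√2) = -0.2069
|011⟩: (-0.4566)(0.6408)(1/√2) = -0.2069
|100⟩: (-0.3096 - 0.8341i)(-0.7677)(1/√2) = (0.1681 + 0.4528i)
|101⟩: (-0.3096 - 0.8341i)(-0.7677)(1/√2) = (0.1681 + 0.4528i)
|110⟩: (-0.3096 - 0.8341i)(0.6408)(1/√2) = (-0.1403 - 0.3779i)
|111⟩: (-0.3096 - 0.8341i)(0.6408)(1/√2) = (-0.1403 - 0.3779i)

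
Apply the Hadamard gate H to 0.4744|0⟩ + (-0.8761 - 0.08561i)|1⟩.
(-0.284 - 0.06054i)|0⟩ + (0.9549 + 0.06054i)|1⟩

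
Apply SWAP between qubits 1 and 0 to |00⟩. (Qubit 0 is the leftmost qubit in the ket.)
|00⟩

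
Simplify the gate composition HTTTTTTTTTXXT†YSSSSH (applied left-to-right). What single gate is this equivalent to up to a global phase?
Y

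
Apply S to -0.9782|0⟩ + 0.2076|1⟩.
-0.9782|0⟩ + 0.2076i|1⟩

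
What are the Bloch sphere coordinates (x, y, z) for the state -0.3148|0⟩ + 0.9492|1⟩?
(-0.5976, 0, -0.8019)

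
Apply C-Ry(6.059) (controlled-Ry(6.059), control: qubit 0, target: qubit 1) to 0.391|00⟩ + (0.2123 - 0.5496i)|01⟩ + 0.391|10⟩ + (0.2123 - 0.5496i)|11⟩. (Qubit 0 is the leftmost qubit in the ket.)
0.391|00⟩ + (0.2123 - 0.5496i)|01⟩ + (-0.4123 + 0.06148i)|10⟩ + (-0.1672 + 0.5462i)|11⟩

C-Ry(6.059) leaves the control-|0⟩ kets |00⟩, |01⟩ unchanged and applies Ry(6.059) to qubit 1 on the control-|1⟩ pair (|10⟩, |11⟩).
Ry(6.059) = [[cos(θ/2), −sin(θ/2)], [sin(θ/2), cos(θ/2)]]; θ = 6.059, cos(θ/2) ≈ -0.993724, sin(θ/2) ≈ 0.111858.
With a = amp(|10⟩) = 0.391 and b = amp(|11⟩) = (0.2123 - 0.5496i):
new amp(|10⟩) = (-0.993724)·a + (-0.111858)·b = (-0.4123 + 0.06148i)
new amp(|11⟩) = (0.111858)·a + (-0.993724)·b = (-0.1672 + 0.5462i)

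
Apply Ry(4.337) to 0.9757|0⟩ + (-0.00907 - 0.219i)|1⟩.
(-0.5416 + 0.181i)|0⟩ + (0.8116 + 0.1232i)|1⟩

Ry(4.337) = [[cos(θ/2), −sin(θ/2)], [sin(θ/2), cos(θ/2)]]; θ = 4.337, cos(θ/2) ≈ -0.562746, sin(θ/2) ≈ 0.82663.
With a = amp(|0⟩) = 0.9757 and b = amp(|1⟩) = (-0.00907 - 0.219i):
new amp(|0⟩) = (-0.562746)·a + (-0.82663)·b = (-0.5416 + 0.181i)
new amp(|1⟩) = (0.82663)·a + (-0.562746)·b = (0.8116 + 0.1232i)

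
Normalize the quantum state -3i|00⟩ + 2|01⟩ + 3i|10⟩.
-0.6396i|00⟩ + 0.4264|01⟩ + 0.6396i|10⟩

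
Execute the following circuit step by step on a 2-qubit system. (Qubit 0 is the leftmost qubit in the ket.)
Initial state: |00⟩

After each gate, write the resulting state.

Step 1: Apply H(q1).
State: 1/√2|00⟩ + 1/√2|01⟩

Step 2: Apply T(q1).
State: 1/√2|00⟩ + (1/2 + (1/2)i)|01⟩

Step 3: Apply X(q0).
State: 1/√2|10⟩ + (1/2 + (1/2)i)|11⟩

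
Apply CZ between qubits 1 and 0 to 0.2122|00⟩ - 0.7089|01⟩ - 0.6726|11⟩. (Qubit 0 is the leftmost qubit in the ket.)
0.2122|00⟩ - 0.7089|01⟩ + 0.6726|11⟩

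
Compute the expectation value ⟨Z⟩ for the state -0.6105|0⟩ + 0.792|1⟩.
-0.2546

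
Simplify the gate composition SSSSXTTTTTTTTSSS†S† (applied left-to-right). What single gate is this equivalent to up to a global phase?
X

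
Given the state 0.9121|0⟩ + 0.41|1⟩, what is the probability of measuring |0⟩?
0.8319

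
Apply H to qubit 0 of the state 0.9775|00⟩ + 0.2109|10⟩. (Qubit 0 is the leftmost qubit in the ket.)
0.8403|00⟩ + 0.5421|10⟩

H on qubit 0 mixes each pair of kets that differ only in qubit 0: amplitudes (a, b) of (|…0…⟩, |…1…⟩) become ((a + b)/√2, (a − b)/√2). Kets absent from the input have amplitude 0.
(|00⟩, |10⟩): (a, b) = (0.9775, 0.2109) → (0.8403, 0.5421)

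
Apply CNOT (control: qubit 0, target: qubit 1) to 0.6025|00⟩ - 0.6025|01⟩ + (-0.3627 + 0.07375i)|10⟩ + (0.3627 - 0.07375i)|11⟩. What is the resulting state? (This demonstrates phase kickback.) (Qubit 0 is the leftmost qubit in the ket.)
0.6025|00⟩ - 0.6025|01⟩ + (0.3627 - 0.07375i)|10⟩ + (-0.3627 + 0.07375i)|11⟩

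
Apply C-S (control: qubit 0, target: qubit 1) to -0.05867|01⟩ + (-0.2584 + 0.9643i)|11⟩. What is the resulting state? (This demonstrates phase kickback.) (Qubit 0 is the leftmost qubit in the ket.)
-0.05867|01⟩ + (-0.9643 - 0.2584i)|11⟩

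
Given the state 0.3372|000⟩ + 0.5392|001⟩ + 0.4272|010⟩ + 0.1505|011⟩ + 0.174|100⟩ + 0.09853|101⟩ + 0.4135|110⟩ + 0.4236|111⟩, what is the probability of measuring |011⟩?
0.02265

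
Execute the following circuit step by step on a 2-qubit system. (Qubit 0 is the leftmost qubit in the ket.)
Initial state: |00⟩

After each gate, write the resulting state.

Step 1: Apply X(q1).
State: |01⟩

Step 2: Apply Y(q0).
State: i|11⟩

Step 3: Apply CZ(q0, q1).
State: -i|11⟩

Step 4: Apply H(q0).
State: -(1/√2)i|01⟩ + (1/√2)i|11⟩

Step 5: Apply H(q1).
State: -(1/2)i|00⟩ + (1/2)i|01⟩ + (1/2)i|10⟩ - (1/2)i|11⟩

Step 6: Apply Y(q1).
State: 1/2|00⟩ + 1/2|01⟩ - 1/2|10⟩ - 1/2|11⟩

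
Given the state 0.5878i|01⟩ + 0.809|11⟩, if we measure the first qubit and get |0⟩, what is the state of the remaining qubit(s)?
i|1⟩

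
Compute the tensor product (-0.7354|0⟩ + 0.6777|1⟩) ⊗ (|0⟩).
-0.7354|00⟩ + 0.6777|10⟩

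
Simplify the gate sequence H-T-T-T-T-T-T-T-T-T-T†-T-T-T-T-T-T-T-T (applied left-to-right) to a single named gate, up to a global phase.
H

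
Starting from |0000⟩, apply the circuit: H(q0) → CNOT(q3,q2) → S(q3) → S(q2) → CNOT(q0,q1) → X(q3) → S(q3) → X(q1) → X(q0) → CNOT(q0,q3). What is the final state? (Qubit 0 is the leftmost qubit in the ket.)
(1/√2)i|0001⟩ + (1/√2)i|1100⟩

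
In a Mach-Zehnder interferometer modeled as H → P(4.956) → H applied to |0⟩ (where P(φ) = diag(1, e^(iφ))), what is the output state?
(0.6206 - 0.4852i)|0⟩ + (0.3794 + 0.4852i)|1⟩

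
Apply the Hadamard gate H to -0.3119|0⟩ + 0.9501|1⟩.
0.4513|0⟩ - 0.8924|1⟩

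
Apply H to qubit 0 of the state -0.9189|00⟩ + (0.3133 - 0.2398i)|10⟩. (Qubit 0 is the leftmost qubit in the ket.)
(-0.4282 - 0.1696i)|00⟩ + (-0.8713 + 0.1696i)|10⟩

H on qubit 0 mixes each pair of kets that differ only in qubit 0: amplitudes (a, b) of (|…0…⟩, |…1…⟩) become ((a + b)/√2, (a − b)/√2). Kets absent from the input have amplitude 0.
(|00⟩, |10⟩): (a, b) = (-0.9189, (0.3133 - 0.2398i)) → ((-0.4282 - 0.1696i), (-0.8713 + 0.1696i))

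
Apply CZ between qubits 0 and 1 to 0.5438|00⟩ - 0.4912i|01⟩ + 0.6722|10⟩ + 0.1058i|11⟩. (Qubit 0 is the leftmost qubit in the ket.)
0.5438|00⟩ - 0.4912i|01⟩ + 0.6722|10⟩ - 0.1058i|11⟩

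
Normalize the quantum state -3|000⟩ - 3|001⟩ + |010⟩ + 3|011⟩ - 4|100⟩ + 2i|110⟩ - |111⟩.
-0.4286|000⟩ - 0.4286|001⟩ + 0.1429|010⟩ + 0.4286|011⟩ - 0.5714|100⟩ + 0.2857i|110⟩ - 0.1429|111⟩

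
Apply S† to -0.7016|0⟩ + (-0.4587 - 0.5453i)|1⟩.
-0.7016|0⟩ + (-0.5453 + 0.4587i)|1⟩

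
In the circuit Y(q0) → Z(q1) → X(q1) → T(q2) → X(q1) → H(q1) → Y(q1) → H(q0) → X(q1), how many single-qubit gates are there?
9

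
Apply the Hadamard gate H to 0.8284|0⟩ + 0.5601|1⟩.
0.9818|0⟩ + 0.1897|1⟩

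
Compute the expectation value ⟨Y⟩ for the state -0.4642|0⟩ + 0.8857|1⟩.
0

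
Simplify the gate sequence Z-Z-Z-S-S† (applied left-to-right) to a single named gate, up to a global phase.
Z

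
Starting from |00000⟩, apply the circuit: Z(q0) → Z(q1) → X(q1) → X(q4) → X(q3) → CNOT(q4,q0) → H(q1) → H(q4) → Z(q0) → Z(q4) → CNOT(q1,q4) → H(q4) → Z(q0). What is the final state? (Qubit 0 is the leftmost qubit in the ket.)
1/√2|10010⟩ - 1/√2|11010⟩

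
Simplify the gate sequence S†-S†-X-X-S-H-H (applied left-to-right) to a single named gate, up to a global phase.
S†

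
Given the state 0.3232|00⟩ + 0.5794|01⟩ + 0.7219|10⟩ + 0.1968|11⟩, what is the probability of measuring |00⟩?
0.1045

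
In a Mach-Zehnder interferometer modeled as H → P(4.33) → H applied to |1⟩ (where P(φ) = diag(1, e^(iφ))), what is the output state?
(0.6866 + 0.4639i)|0⟩ + (0.3134 - 0.4639i)|1⟩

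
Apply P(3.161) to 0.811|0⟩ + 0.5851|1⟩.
0.811|0⟩ + (-0.585 - 0.01135i)|1⟩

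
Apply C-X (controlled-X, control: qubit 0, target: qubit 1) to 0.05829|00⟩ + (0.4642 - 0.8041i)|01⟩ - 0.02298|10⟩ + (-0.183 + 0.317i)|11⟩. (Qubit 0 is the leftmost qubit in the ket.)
0.05829|00⟩ + (0.4642 - 0.8041i)|01⟩ + (-0.183 + 0.317i)|10⟩ - 0.02298|11⟩

C-X leaves the control-|0⟩ kets |00⟩, |01⟩ unchanged and applies X to qubit 1 on the control-|1⟩ pair (|10⟩, |11⟩).
X = [[0, 1], [1, 0]].
With a = amp(|10⟩) = -0.02298 and b = amp(|11⟩) = (-0.183 + 0.317i):
new amp(|10⟩) = (1)·b = (-0.183 + 0.317i)
new amp(|11⟩) = (1)·a = -0.02298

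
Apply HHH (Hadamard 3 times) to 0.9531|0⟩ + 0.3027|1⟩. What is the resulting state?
0.888|0⟩ + 0.4599|1⟩

H² = I, so H^3 = H: a single Hadamard. With (a, b) = (0.9531, 0.3027), H gives ((a + b)/√2, (a − b)/√2) = (0.888, 0.4599).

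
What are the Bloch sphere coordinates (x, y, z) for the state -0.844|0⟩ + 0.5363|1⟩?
(-0.9053, 0, 0.4247)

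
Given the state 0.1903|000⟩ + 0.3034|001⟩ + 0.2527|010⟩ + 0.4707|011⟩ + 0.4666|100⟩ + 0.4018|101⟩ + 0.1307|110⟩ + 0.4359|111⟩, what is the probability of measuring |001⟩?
0.09205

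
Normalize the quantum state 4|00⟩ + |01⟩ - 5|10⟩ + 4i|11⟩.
0.5252|00⟩ + 0.1313|01⟩ - 0.6565|10⟩ + 0.5252i|11⟩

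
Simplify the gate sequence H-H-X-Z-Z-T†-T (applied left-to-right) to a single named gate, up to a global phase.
X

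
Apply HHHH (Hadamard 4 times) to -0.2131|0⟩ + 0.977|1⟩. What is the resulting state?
-0.2131|0⟩ + 0.977|1⟩

H² = I, so an even number of Hadamards cancels: H^4 = I and the state is unchanged.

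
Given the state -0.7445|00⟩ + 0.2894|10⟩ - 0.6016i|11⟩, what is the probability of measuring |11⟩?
0.3619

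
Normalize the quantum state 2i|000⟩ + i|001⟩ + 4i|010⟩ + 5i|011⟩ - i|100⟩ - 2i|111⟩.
0.2801i|000⟩ + 0.14i|001⟩ + 0.5601i|010⟩ + 0.7001i|011⟩ - 0.14i|100⟩ - 0.2801i|111⟩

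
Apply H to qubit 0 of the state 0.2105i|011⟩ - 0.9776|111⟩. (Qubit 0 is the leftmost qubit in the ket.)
(-0.6913 + 0.1488i)|011⟩ + (0.6913 + 0.1488i)|111⟩

H on qubit 0 mixes each pair of kets that differ only in qubit 0: amplitudes (a, b) of (|…0…⟩, |…1…⟩) become ((a + b)/√2, (a − b)/√2). Kets absent from the input have amplitude 0.
(|011⟩, |111⟩): (a, b) = (0.2105i, -0.9776) → ((-0.6913 + 0.1488i), (0.6913 + 0.1488i))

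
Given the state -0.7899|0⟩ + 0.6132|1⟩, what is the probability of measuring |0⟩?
0.6239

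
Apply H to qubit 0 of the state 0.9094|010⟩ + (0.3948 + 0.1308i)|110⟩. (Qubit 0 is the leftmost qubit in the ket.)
(0.9222 + 0.09249i)|010⟩ + (0.3639 - 0.09249i)|110⟩

H on qubit 0 mixes each pair of kets that differ only in qubit 0: amplitudes (a, b) of (|…0…⟩, |…1…⟩) become ((a + b)/√2, (a − b)/√2). Kets absent from the input have amplitude 0.
(|010⟩, |110⟩): (a, b) = (0.9094, (0.3948 + 0.1308i)) → ((0.9222 + 0.09249i), (0.3639 - 0.09249i))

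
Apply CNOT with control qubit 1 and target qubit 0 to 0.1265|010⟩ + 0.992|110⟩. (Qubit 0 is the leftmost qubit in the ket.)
0.992|010⟩ + 0.1265|110⟩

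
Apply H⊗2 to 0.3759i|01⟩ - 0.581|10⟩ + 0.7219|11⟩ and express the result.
(0.07045 + 0.188i)|00⟩ + (-0.6515 - 0.188i)|01⟩ + (-0.07045 + 0.188i)|10⟩ + (0.6515 - 0.188i)|11⟩

H⊗2 gives amp(|y⟩) = (1/2) Σ_x (−1)^(x·y) amp(|x⟩), where x·y is the number of positions in which both x and y have a 1.
|00⟩: (0.3759i - 0.581 + 0.7219)/2 = (0.07045 + 0.188i)
|01⟩: (-0.3759i - 0.581 - 0.7219)/2 = (-0.6515 - 0.188i)
|10⟩: (0.3759i + 0.581 - 0.7219)/2 = (-0.07045 + 0.188i)
|11⟩: (-0.3759i + 0.581 + 0.7219)/2 = (0.6515 - 0.188i)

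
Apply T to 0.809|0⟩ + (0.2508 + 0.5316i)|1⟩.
0.809|0⟩ + (-0.1986 + 0.5532i)|1⟩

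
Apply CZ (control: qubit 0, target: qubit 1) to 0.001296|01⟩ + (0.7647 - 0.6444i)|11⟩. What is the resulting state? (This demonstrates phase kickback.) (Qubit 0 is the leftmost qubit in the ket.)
0.001296|01⟩ + (-0.7647 + 0.6444i)|11⟩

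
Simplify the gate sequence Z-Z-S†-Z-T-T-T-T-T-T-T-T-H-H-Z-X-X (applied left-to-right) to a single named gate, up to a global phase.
S†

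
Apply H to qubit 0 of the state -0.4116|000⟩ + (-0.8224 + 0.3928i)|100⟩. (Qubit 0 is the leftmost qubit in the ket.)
(-0.8726 + 0.2778i)|000⟩ + (0.2905 - 0.2778i)|100⟩

H on qubit 0 mixes each pair of kets that differ only in qubit 0: amplitudes (a, b) of (|…0…⟩, |…1…⟩) become ((a + b)/√2, (a − b)/√2). Kets absent from the input have amplitude 0.
(|000⟩, |100⟩): (a, b) = (-0.4116, (-0.8224 + 0.3928i)) → ((-0.8726 + 0.2778i), (0.2905 - 0.2778i))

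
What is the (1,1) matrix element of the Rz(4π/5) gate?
(0.309 + 0.9511i)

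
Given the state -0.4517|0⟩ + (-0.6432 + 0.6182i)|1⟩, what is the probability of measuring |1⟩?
0.7959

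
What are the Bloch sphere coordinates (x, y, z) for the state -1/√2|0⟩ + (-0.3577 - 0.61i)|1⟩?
(0.5059, 0.8627, -0.00004929)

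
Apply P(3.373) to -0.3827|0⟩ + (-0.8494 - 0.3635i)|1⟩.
-0.3827|0⟩ + (0.7434 + 0.5486i)|1⟩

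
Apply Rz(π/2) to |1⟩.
(1/√2 + (1/√2)i)|1⟩

Rz(π/2) = [[e^(−iθ/2), 0], [0, e^(iθ/2)]] with e^(±iθ/2) = cos(θ/2) ± i·sin(θ/2); θ = π/2, cos(θ/2) ≈ 0.707107, sin(θ/2) ≈ 0.707107.
With a = amp(|0⟩) = 0 and b = amp(|1⟩) = 1:
new amp(|0⟩) = (0.707107 - 0.707107i)·a = 0
new amp(|1⟩) = (0.707107 + 0.707107i)·b = (1/√2 + (1/√2)i)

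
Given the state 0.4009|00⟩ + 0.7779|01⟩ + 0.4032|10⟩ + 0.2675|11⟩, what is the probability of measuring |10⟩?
0.1626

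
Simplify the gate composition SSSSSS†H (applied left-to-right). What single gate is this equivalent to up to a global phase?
H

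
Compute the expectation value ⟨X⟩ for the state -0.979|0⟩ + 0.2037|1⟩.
-0.3988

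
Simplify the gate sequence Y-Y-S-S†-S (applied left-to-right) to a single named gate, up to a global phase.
S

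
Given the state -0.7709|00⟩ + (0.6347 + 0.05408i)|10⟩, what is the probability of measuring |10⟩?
0.4058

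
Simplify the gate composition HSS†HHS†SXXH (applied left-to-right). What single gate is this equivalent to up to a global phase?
I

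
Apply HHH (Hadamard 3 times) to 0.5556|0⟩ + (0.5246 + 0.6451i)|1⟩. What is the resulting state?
(0.7638 + 0.4562i)|0⟩ + (0.02192 - 0.4562i)|1⟩

H² = I, so H^3 = H: a single Hadamard. With (a, b) = (0.5556, (0.5246 + 0.6451i)), H gives ((a + b)/√2, (a − b)/√2) = ((0.7638 + 0.4562i), (0.02192 - 0.4562i)).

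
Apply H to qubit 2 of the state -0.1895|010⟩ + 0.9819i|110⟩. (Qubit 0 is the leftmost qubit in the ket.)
-0.134|010⟩ - 0.134|011⟩ + 0.6943i|110⟩ + 0.6943i|111⟩

H on qubit 2 mixes each pair of kets that differ only in qubit 2: amplitudes (a, b) of (|…0…⟩, |…1…⟩) become ((a + b)/√2, (a − b)/√2). Kets absent from the input have amplitude 0.
(|010⟩, |011⟩): (a, b) = (-0.1895, 0) → (-0.134, -0.134)
(|110⟩, |111⟩): (a, b) = (0.9819i, 0) → (0.6943i, 0.6943i)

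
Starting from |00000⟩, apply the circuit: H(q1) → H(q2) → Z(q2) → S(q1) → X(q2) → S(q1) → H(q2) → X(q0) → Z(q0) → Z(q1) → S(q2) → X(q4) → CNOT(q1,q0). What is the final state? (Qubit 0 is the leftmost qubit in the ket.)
(1/√2)i|01101⟩ + (1/√2)i|10101⟩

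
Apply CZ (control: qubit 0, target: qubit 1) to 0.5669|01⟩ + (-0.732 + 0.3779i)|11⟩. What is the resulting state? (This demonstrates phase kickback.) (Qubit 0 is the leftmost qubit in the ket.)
0.5669|01⟩ + (0.732 - 0.3779i)|11⟩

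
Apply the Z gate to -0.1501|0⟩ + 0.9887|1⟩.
-0.1501|0⟩ - 0.9887|1⟩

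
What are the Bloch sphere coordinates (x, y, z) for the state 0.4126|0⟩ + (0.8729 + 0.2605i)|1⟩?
(0.7203, 0.215, -0.6596)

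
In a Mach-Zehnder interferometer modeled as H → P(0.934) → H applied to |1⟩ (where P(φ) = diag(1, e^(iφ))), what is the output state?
(0.2027 - 0.402i)|0⟩ + (0.7973 + 0.402i)|1⟩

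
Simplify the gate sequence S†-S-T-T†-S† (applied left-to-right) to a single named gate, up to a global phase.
S†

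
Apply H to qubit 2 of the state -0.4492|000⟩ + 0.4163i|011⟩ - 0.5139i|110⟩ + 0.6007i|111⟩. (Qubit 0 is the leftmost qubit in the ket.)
-0.3176|000⟩ - 0.3176|001⟩ + 0.2944i|010⟩ - 0.2944i|011⟩ + 0.06138i|110⟩ - 0.7881i|111⟩

H on qubit 2 mixes each pair of kets that differ only in qubit 2: amplitudes (a, b) of (|…0…⟩, |…1…⟩) become ((a + b)/√2, (a − b)/√2). Kets absent from the input have amplitude 0.
(|000⟩, |001⟩): (a, b) = (-0.4492, 0) → (-0.3176, -0.3176)
(|010⟩, |011⟩): (a, b) = (0, 0.4163i) → (0.2944i, -0.2944i)
(|110⟩, |111⟩): (a, b) = (-0.5139i, 0.6007i) → (0.06138i, -0.7881i)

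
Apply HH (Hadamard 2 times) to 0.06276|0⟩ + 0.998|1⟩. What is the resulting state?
0.06276|0⟩ + 0.998|1⟩

H² = I, so an even number of Hadamards cancels: H^2 = I and the state is unchanged.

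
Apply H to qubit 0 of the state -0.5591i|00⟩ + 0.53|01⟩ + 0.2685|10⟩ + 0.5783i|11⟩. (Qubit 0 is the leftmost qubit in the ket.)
(0.1899 - 0.3953i)|00⟩ + (0.3748 + 0.4089i)|01⟩ + (-0.1899 - 0.3953i)|10⟩ + (0.3748 - 0.4089i)|11⟩

H on qubit 0 mixes each pair of kets that differ only in qubit 0: amplitudes (a, b) of (|…0…⟩, |…1…⟩) become ((a + b)/√2, (a − b)/√2). Kets absent from the input have amplitude 0.
(|00⟩, |10⟩): (a, b) = (-0.5591i, 0.2685) → ((0.1899 - 0.3953i), (-0.1899 - 0.3953i))
(|01⟩, |11⟩): (a, b) = (0.53, 0.5783i) → ((0.3748 + 0.4089i), (0.3748 - 0.4089i))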